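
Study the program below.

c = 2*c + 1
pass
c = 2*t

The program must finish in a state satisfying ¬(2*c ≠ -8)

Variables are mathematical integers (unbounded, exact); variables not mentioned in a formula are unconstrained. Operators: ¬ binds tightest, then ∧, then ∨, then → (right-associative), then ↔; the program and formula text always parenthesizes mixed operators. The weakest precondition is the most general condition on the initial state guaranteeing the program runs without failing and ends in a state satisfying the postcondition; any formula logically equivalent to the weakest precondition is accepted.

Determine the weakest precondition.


Working backward. After the program, ¬(2*c ≠ -8) must hold.
Before c := 2*t: ¬(4*t ≠ -8)
Before skip: ¬(4*t ≠ -8)
Before c := 2*c + 1: ¬(4*t ≠ -8)
Answer: WP = ¬(4*t ≠ -8)


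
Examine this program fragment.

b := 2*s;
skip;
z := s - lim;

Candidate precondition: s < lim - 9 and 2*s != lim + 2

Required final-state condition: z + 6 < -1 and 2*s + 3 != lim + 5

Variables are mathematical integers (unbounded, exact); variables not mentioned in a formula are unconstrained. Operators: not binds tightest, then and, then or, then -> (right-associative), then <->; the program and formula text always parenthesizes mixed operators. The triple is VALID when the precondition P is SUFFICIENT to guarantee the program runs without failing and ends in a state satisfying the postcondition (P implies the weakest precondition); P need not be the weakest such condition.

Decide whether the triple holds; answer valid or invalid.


Working backward. After the program, the postcondition z + 6 < -1 and 2*s + 3 != lim + 5 must hold; in canonical form it is z < -7 and 2*s != lim + 2.
Before z := s - lim: s < lim - 7 and 2*s != lim + 2
Before skip: s < lim - 7 and 2*s != lim + 2
Before b := 2*s: s < lim - 7 and 2*s != lim + 2
The weakest precondition is s < lim - 7 and 2*s != lim + 2.
Check whether s < lim - 9 and 2*s != lim + 2 implies it.
Every state satisfying the precondition satisfies the weakest precondition: the implication holds.
Answer: valid


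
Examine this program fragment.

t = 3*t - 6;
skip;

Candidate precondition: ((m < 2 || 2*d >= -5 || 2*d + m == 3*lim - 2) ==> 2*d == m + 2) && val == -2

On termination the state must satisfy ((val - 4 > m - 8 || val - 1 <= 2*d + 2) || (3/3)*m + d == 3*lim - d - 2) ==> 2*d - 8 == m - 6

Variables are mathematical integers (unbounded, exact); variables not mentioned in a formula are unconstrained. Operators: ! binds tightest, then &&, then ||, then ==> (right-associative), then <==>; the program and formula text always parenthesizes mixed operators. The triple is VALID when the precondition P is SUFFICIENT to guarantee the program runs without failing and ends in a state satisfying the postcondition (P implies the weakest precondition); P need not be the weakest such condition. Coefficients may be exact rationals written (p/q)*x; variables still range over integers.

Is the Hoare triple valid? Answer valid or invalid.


Working backward. After the program, the postcondition ((val - 4 > m - 8 || val - 1 <= 2*d + 2) || (3/3)*m + d == 3*lim - d - 2) ==> 2*d - 8 == m - 6 must hold; in canonical form it is (val > m - 4 || val <= 2*d + 3 || 2*d + m == 3*lim - 2) ==> 2*d == m + 2.
Before skip: (val > m - 4 || val <= 2*d + 3 || 2*d + m == 3*lim - 2) ==> 2*d == m + 2
Before t := 3*t - 6: (val > m - 4 || val <= 2*d + 3 || 2*d + m == 3*lim - 2) ==> 2*d == m + 2
The weakest precondition is (val > m - 4 || val <= 2*d + 3 || 2*d + m == 3*lim - 2) ==> 2*d == m + 2.
Check whether ((m < 2 || 2*d >= -5 || 2*d + m == 3*lim - 2) ==> 2*d == m + 2) && val == -2 implies it.
Every state satisfying the precondition satisfies the weakest precondition: the implication holds.
Answer: valid


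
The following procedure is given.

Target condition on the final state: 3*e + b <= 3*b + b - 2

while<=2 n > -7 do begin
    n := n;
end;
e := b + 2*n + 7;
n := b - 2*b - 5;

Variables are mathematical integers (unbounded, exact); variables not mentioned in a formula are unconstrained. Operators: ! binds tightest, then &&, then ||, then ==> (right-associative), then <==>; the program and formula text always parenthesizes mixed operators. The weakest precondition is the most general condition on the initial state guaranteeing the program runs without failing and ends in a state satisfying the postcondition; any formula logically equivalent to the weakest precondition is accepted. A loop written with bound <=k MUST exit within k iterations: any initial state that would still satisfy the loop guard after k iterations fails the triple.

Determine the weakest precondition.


Working backward. After the program, the postcondition 3*e + b <= 3*b + b - 2 must hold; in canonical form it is 3*e <= 3*b - 2.
Before n := b - 2*b - 5: 3*e <= 3*b - 2
Before e := b + 2*n + 7: 6*n <= -23
Before the loop (bound <=2), unroll the exhaustion recursion (WP_0 = exit-now case; WP_j = one more guarded iteration, up to j = 2):
  WP_0: (!(n > -7)) && 6*n <= -23
  WP_1: (n > -7 ==> ((!(n > -7)) && 6*n <= -23)) && ((!(n > -7)) ==> 6*n <= -23)
  WP_2: (n > -7 ==> ((n > -7 ==> ((!(n > -7)) && 6*n <= -23)) && ((!(n > -7)) ==> 6*n <= -23))) && ((!(n > -7)) ==> 6*n <= -23)
So before the loop: (n > -7 ==> ((n > -7 ==> ((!(n > -7)) && 6*n <= -23)) && ((!(n > -7)) ==> 6*n <= -23))) && ((!(n > -7)) ==> 6*n <= -23)
Answer: WP = (n > -7 ==> ((n > -7 ==> ((!(n > -7)) && 6*n <= -23)) && ((!(n > -7)) ==> 6*n <= -23))) && ((!(n > -7)) ==> 6*n <= -23)


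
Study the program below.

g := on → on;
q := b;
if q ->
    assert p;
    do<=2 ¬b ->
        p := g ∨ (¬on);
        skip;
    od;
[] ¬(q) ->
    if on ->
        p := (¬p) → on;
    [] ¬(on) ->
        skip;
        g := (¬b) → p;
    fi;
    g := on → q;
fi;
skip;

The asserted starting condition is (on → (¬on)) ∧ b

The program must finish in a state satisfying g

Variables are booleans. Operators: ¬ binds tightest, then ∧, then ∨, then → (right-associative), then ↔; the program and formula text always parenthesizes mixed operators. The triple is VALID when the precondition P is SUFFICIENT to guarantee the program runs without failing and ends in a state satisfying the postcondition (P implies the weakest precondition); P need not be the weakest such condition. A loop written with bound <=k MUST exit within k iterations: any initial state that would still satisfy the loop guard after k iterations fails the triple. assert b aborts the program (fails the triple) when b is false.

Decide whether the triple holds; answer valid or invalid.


Working backward. After the program, g must hold.
Before skip: g
Then branch requires p ∧ ((¬b) → (((¬b) → (b ∧ g)) ∧ (b → g))) ∧ (b → g); else branch requires (on → (on → q)) ∧ ((¬on) → (on → q)).
Before the if: (q → (p ∧ ((¬b) → (((¬b) → (b ∧ g)) ∧ (b → g))) ∧ (b → g))) ∧ ((¬q) → ((on → (on → q)) ∧ ((¬on) → (on → q))))
Before q := b: (b → (p ∧ ((¬b) → (((¬b) → (b ∧ g)) ∧ (b → g))) ∧ (b → g))) ∧ ((¬b) → ((on → (on → b)) ∧ ((¬on) → (on → b))))
Before g := on → on: (b → (p ∧ ((¬b) → ((¬b) → b)))) ∧ ((¬b) → ((on → (on → b)) ∧ ((¬on) → (on → b))))
The weakest precondition is (b → (p ∧ ((¬b) → ((¬b) → b)))) ∧ ((¬b) → ((on → (on → b)) ∧ ((¬on) → (on → b)))).
Check whether (on → (¬on)) ∧ b implies it.
Countermodel: at the initial state b = true, on = false, p = false, the precondition holds but the weakest precondition fails.
Answer: invalid


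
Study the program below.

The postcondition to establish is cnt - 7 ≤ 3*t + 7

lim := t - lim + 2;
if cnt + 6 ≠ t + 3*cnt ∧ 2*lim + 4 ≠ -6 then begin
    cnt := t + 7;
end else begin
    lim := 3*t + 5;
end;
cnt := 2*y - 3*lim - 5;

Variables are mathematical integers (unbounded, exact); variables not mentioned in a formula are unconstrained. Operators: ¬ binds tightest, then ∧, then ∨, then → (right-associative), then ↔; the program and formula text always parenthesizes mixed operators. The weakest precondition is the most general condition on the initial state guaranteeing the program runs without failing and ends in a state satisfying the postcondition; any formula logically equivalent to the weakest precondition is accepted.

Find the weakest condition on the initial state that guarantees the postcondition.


Working backward. After the program, the postcondition cnt - 7 ≤ 3*t + 7 must hold; in canonical form it is cnt ≤ 3*t + 14.
Before cnt := 2*y - 3*lim - 5: 2*y ≤ 3*lim + 3*t + 19
Then branch requires 2*y ≤ 3*lim + 3*t + 19; else branch requires 2*y ≤ 12*t + 34.
Before the if: ((2*cnt + t ≠ 6 ∧ 2*lim ≠ -10) → 2*y ≤ 3*lim + 3*t + 19) ∧ ((¬(2*cnt + t ≠ 6 ∧ 2*lim ≠ -10)) → 2*y ≤ 12*t + 34)
Before lim := t - lim + 2: ((2*cnt + t ≠ 6 ∧ 2*t ≠ 2*lim - 14) → 3*lim + 2*y ≤ 6*t + 25) ∧ ((¬(2*cnt + t ≠ 6 ∧ 2*t ≠ 2*lim - 14)) → 2*y ≤ 12*t + 34)
Answer: WP = ((2*cnt + t ≠ 6 ∧ 2*t ≠ 2*lim - 14) → 3*lim + 2*y ≤ 6*t + 25) ∧ ((¬(2*cnt + t ≠ 6 ∧ 2*t ≠ 2*lim - 14)) → 2*y ≤ 12*t + 34)


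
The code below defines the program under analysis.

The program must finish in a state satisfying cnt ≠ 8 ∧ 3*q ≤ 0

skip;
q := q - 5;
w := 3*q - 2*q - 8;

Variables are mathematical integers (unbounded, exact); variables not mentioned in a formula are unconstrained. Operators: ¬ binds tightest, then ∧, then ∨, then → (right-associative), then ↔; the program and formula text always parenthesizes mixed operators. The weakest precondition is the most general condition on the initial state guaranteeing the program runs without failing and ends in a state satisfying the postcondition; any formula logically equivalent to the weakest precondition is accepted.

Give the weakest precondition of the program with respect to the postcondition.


Working backward. After the program, cnt ≠ 8 ∧ 3*q ≤ 0 must hold.
Before w := 3*q - 2*q - 8: cnt ≠ 8 ∧ 3*q ≤ 0
Before q := q - 5: cnt ≠ 8 ∧ 3*q ≤ 15
Before skip: cnt ≠ 8 ∧ 3*q ≤ 15
Answer: WP = cnt ≠ 8 ∧ 3*q ≤ 15


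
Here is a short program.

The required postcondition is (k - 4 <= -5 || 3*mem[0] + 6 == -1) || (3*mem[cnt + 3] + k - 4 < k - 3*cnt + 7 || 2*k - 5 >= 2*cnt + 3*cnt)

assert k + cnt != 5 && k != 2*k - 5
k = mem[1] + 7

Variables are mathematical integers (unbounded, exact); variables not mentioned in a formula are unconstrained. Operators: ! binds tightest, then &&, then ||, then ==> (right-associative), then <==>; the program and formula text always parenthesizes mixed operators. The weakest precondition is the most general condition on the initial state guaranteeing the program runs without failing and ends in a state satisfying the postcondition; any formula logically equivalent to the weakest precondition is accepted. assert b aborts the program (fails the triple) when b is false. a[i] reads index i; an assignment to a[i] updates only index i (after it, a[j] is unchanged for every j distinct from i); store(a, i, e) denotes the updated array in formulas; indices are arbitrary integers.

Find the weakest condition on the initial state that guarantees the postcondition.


Working backward. After the program, the postcondition (k - 4 <= -5 || 3*mem[0] + 6 == -1) || (3*mem[cnt + 3] + k - 4 < k - 3*cnt + 7 || 2*k - 5 >= 2*cnt + 3*cnt) must hold; in canonical form it is k <= -1 || 3*mem[0] == -7 || 3*mem[cnt + 3] + 3*cnt < 11 || 2*k >= 5*cnt + 5.
Before k := mem[1] + 7: mem[1] <= -8 || 3*mem[0] == -7 || 3*mem[cnt + 3] + 3*cnt < 11 || 2*mem[1] >= 5*cnt - 9
Before assert k + cnt != 5 && k != 2*k - 5: cnt + k != 5 && k != 5 && (mem[1] <= -8 || 3*mem[0] == -7 || 3*mem[cnt + 3] + 3*cnt < 11 || 2*mem[1] >= 5*cnt - 9)
Answer: WP = cnt + k != 5 && k != 5 && (mem[1] <= -8 || 3*mem[0] == -7 || 3*mem[cnt + 3] + 3*cnt < 11 || 2*mem[1] >= 5*cnt - 9)


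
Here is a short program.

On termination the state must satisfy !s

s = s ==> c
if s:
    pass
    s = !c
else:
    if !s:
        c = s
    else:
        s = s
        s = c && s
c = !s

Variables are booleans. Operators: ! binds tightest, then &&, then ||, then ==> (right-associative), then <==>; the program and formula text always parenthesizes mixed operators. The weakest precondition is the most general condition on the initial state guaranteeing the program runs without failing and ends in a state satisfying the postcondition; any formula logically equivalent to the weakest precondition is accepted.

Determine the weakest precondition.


Working backward. After the program, !s must hold.
Before c := !s: !s
Then branch requires c; else branch requires s ==> (!(c && s)).
Before the if: (s ==> c) && ((!s) ==> (s ==> (!(c && s))))
Before s := s ==> c: ((s ==> c) ==> c) && ((!(s ==> c)) ==> ((s ==> c) ==> (!(c && (s ==> c)))))
Answer: WP = ((s ==> c) ==> c) && ((!(s ==> c)) ==> ((s ==> c) ==> (!(c && (s ==> c)))))


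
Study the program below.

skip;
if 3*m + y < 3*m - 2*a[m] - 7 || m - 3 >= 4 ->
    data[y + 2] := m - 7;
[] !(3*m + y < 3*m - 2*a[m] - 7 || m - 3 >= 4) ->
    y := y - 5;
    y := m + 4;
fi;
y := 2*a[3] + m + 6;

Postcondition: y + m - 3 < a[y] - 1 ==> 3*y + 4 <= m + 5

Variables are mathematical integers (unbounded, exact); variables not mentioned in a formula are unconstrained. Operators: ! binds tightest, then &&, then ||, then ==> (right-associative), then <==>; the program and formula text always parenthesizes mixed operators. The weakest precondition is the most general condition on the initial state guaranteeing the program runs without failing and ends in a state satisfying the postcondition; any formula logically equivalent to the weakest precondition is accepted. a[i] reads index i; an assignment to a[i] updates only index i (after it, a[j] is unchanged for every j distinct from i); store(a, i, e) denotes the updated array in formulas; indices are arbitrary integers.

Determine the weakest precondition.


Working backward. After the program, the postcondition y + m - 3 < a[y] - 1 ==> 3*y + 4 <= m + 5 must hold; in canonical form it is m + y < a[y] + 2 ==> 3*y <= m + 1.
Before y := 2*a[3] + m + 6: 2*a[3] + 2*m < a[2*a[3] + m + 6] - 4 ==> 6*a[3] + 2*m <= -17
Then branch requires 2*a[3] + 2*m < a[2*a[3] + m + 6] - 4 ==> 6*a[3] + 2*m <= -17; else branch requires 2*a[3] + 2*m < a[2*a[3] + m + 6] - 4 ==> 6*a[3] + 2*m <= -17.
Before the if: ((2*a[m] + y < -7 || m >= 7) ==> (2*a[3] + 2*m < a[2*a[3] + m + 6] - 4 ==> 6*a[3] + 2*m <= -17)) && ((!(2*a[m] + y < -7 || m >= 7)) ==> (2*a[3] + 2*m < a[2*a[3] + m + 6] - 4 ==> 6*a[3] + 2*m <= -17))
Before skip: ((2*a[m] + y < -7 || m >= 7) ==> (2*a[3] + 2*m < a[2*a[3] + m + 6] - 4 ==> 6*a[3] + 2*m <= -17)) && ((!(2*a[m] + y < -7 || m >= 7)) ==> (2*a[3] + 2*m < a[2*a[3] + m + 6] - 4 ==> 6*a[3] + 2*m <= -17))
Answer: WP = ((2*a[m] + y < -7 || m >= 7) ==> (2*a[3] + 2*m < a[2*a[3] + m + 6] - 4 ==> 6*a[3] + 2*m <= -17)) && ((!(2*a[m] + y < -7 || m >= 7)) ==> (2*a[3] + 2*m < a[2*a[3] + m + 6] - 4 ==> 6*a[3] + 2*m <= -17))


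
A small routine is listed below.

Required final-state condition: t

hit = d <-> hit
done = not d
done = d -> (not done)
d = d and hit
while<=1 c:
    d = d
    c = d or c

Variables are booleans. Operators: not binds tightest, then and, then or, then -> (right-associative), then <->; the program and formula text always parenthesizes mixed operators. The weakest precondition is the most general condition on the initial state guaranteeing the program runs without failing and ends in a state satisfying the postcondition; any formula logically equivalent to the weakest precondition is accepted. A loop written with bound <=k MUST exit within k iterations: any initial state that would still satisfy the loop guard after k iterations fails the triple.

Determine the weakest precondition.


Working backward. After the program, t must hold.
Before the loop (bound <=1), unroll the exhaustion recursion (WP_0 = exit-now case; WP_j = one more guarded iteration, up to j = 1):
  WP_0: (not c) and t
  WP_1: (c -> ((not (d or c)) and t)) and ((not c) -> t)
So before the loop: (c -> ((not (d or c)) and t)) and ((not c) -> t)
Before d := d and hit: (c -> ((not ((d and hit) or c)) and t)) and ((not c) -> t)
Before done := d -> (not done): (c -> ((not ((d and hit) or c)) and t)) and ((not c) -> t)
Before done := not d: (c -> ((not ((d and hit) or c)) and t)) and ((not c) -> t)
Before hit := d <-> hit: (c -> ((not ((d and (d <-> hit)) or c)) and t)) and ((not c) -> t)
Answer: WP = (c -> ((not ((d and (d <-> hit)) or c)) and t)) and ((not c) -> t)


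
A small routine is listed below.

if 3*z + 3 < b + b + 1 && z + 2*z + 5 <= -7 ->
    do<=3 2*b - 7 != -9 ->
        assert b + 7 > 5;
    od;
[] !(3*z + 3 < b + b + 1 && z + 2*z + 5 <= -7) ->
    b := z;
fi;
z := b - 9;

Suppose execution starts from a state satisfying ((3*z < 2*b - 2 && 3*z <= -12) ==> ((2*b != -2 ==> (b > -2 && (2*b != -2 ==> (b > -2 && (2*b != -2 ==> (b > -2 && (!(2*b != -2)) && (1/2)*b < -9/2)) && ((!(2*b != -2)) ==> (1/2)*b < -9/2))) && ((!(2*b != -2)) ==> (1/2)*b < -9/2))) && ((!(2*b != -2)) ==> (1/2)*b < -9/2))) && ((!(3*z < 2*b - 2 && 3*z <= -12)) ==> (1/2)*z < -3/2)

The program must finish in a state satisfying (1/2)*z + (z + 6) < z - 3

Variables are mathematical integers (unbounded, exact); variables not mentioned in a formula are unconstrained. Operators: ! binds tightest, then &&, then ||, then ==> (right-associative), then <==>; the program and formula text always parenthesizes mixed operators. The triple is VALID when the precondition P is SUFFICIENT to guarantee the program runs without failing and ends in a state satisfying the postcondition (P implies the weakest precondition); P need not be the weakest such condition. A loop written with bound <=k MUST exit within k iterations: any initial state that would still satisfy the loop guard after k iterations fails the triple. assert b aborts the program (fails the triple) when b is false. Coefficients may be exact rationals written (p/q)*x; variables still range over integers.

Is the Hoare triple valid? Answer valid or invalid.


Working backward. After the program, the postcondition (1/2)*z + (z + 6) < z - 3 must hold; in canonical form it is (1/2)*z < -9.
Before z := b - 9: (1/2)*b < -9/2
Then branch requires (2*b != -2 ==> (b > -2 && (2*b != -2 ==> (b > -2 && (2*b != -2 ==> (b > -2 && (!(2*b != -2)) && (1/2)*b < -9/2)) && ((!(2*b != -2)) ==> (1/2)*b < -9/2))) && ((!(2*b != -2)) ==> (1/2)*b < -9/2))) && ((!(2*b != -2)) ==> (1/2)*b < -9/2); else branch requires (1/2)*z < -9/2.
Before the if: ((3*z < 2*b - 2 && 3*z <= -12) ==> ((2*b != -2 ==> (b > -2 && (2*b != -2 ==> (b > -2 && (2*b != -2 ==> (b > -2 && (!(2*b != -2)) && (1/2)*b < -9/2)) && ((!(2*b != -2)) ==> (1/2)*b < -9/2))) && ((!(2*b != -2)) ==> (1/2)*b < -9/2))) && ((!(2*b != -2)) ==> (1/2)*b < -9/2))) && ((!(3*z < 2*b - 2 && 3*z <= -12)) ==> (1/2)*z < -9/2)
The weakest precondition is ((3*z < 2*b - 2 && 3*z <= -12) ==> ((2*b != -2 ==> (b > -2 && (2*b != -2 ==> (b > -2 && (2*b != -2 ==> (b > -2 && (!(2*b != -2)) && (1/2)*b < -9/2)) && ((!(2*b != -2)) ==> (1/2)*b < -9/2))) && ((!(2*b != -2)) ==> (1/2)*b < -9/2))) && ((!(2*b != -2)) ==> (1/2)*b < -9/2))) && ((!(3*z < 2*b - 2 && 3*z <= -12)) ==> (1/2)*z < -9/2).
Check whether ((3*z < 2*b - 2 && 3*z <= -12) ==> ((2*b != -2 ==> (b > -2 && (2*b != -2 ==> (b > -2 && (2*b != -2 ==> (b > -2 && (!(2*b != -2)) && (1/2)*b < -9/2)) && ((!(2*b != -2)) ==> (1/2)*b < -9/2))) && ((!(2*b != -2)) ==> (1/2)*b < -9/2))) && ((!(2*b != -2)) ==> (1/2)*b < -9/2))) && ((!(3*z < 2*b - 2 && 3*z <= -12)) ==> (1/2)*z < -3/2) implies it.
Countermodel: at the initial state b = -5, z = -4, the precondition holds but the weakest precondition fails.
Answer: invalid


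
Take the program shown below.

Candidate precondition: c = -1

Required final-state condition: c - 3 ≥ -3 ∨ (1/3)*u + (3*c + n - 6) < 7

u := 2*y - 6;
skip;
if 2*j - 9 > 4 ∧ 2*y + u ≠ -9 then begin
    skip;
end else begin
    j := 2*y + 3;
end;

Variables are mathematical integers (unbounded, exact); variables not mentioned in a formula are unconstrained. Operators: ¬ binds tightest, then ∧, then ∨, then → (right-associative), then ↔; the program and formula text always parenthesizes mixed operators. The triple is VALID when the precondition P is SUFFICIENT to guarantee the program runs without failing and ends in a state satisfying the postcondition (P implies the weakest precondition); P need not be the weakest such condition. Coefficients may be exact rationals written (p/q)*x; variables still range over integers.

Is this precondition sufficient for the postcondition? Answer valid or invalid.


Working backward. After the program, the postcondition c - 3 ≥ -3 ∨ (1/3)*u + (3*c + n - 6) < 7 must hold; in canonical form it is c ≥ 0 ∨ 3*c + n + (1/3)*u < 13.
Then branch requires c ≥ 0 ∨ 3*c + n + (1/3)*u < 13; else branch requires c ≥ 0 ∨ 3*c + n + (1/3)*u < 13.
Before the if: ((2*j > 13 ∧ u + 2*y ≠ -9) → (c ≥ 0 ∨ 3*c + n + (1/3)*u < 13)) ∧ ((¬(2*j > 13 ∧ u + 2*y ≠ -9)) → (c ≥ 0 ∨ 3*c + n + (1/3)*u < 13))
Before skip: ((2*j > 13 ∧ u + 2*y ≠ -9) → (c ≥ 0 ∨ 3*c + n + (1/3)*u < 13)) ∧ ((¬(2*j > 13 ∧ u + 2*y ≠ -9)) → (c ≥ 0 ∨ 3*c + n + (1/3)*u < 13))
Before u := 2*y - 6: ((2*j > 13 ∧ 4*y ≠ -3) → (c ≥ 0 ∨ 3*c + n + (2/3)*y < 15)) ∧ ((¬(2*j > 13 ∧ 4*y ≠ -3)) → (c ≥ 0 ∨ 3*c + n + (2/3)*y < 15))
The weakest precondition is ((2*j > 13 ∧ 4*y ≠ -3) → (c ≥ 0 ∨ 3*c + n + (2/3)*y < 15)) ∧ ((¬(2*j > 13 ∧ 4*y ≠ -3)) → (c ≥ 0 ∨ 3*c + n + (2/3)*y < 15)).
Check whether c = -1 implies it.
Countermodel: at the initial state c = -1, j = 7, n = 0, y = 27, the precondition holds but the weakest precondition fails.
Answer: invalid


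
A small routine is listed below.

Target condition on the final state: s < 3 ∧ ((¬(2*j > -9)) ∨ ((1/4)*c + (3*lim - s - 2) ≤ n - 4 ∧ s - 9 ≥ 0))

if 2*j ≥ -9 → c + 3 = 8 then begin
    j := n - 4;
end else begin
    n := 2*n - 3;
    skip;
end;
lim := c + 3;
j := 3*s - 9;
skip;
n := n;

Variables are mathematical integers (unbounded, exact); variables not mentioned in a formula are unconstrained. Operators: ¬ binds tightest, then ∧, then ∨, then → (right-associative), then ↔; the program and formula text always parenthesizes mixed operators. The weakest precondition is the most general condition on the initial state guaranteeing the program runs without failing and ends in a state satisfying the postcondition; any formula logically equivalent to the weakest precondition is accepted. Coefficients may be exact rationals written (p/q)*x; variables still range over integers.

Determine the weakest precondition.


Working backward. After the program, the postcondition s < 3 ∧ ((¬(2*j > -9)) ∨ ((1/4)*c + (3*lim - s - 2) ≤ n - 4 ∧ s - 9 ≥ 0)) must hold; in canonical form it is s < 3 ∧ ((¬(2*j > -9)) ∨ ((1/4)*c + 3*lim ≤ n + s - 2 ∧ s ≥ 9)).
Before n := n: s < 3 ∧ ((¬(2*j > -9)) ∨ ((1/4)*c + 3*lim ≤ n + s - 2 ∧ s ≥ 9))
Before skip: s < 3 ∧ ((¬(2*j > -9)) ∨ ((1/4)*c + 3*lim ≤ n + s - 2 ∧ s ≥ 9))
Before j := 3*s - 9: s < 3 ∧ ((¬(6*s > 9)) ∨ ((1/4)*c + 3*lim ≤ n + s - 2 ∧ s ≥ 9))
Before lim := c + 3: s < 3 ∧ ((¬(6*s > 9)) ∨ ((13/4)*c ≤ n + s - 11 ∧ s ≥ 9))
Then branch requires s < 3 ∧ ((¬(6*s > 9)) ∨ ((13/4)*c ≤ n + s - 11 ∧ s ≥ 9)); else branch requires s < 3 ∧ ((¬(6*s > 9)) ∨ ((13/4)*c ≤ 2*n + s - 14 ∧ s ≥ 9)).
Before the if: ((2*j ≥ -9 → c = 5) → (s < 3 ∧ ((¬(6*s > 9)) ∨ ((13/4)*c ≤ n + s - 11 ∧ s ≥ 9)))) ∧ ((¬(2*j ≥ -9 → c = 5)) → (s < 3 ∧ ((¬(6*s > 9)) ∨ ((13/4)*c ≤ 2*n + s - 14 ∧ s ≥ 9))))
Answer: WP = ((2*j ≥ -9 → c = 5) → (s < 3 ∧ ((¬(6*s > 9)) ∨ ((13/4)*c ≤ n + s - 11 ∧ s ≥ 9)))) ∧ ((¬(2*j ≥ -9 → c = 5)) → (s < 3 ∧ ((¬(6*s > 9)) ∨ ((13/4)*c ≤ 2*n + s - 14 ∧ s ≥ 9))))


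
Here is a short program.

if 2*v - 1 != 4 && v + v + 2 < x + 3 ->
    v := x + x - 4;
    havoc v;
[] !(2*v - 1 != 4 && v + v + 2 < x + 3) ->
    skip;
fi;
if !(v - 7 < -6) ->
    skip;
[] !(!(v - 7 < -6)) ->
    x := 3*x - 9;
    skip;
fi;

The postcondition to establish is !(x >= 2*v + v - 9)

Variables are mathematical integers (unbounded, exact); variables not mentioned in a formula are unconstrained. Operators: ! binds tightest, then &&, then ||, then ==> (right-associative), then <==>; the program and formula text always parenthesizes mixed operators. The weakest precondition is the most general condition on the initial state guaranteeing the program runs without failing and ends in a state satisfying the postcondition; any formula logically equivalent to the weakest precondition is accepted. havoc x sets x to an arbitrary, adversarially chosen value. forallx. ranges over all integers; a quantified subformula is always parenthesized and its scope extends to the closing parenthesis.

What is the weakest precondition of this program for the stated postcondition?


Working backward. After the program, the postcondition !(x >= 2*v + v - 9) must hold; in canonical form it is !(x >= 3*v - 9).
Then branch requires !(x >= 3*v - 9); else branch requires !(3*x >= 3*v).
Before the if: ((!(v < 1)) ==> (!(x >= 3*v - 9))) && (v < 1 ==> (!(3*x >= 3*v)))
Then branch requires forall v_1. (((!(v_1 < 1)) ==> (!(x >= 3*v_1 - 9))) && (v_1 < 1 ==> (!(3*x >= 3*v_1)))); else branch requires ((!(v < 1)) ==> (!(x >= 3*v - 9))) && (v < 1 ==> (!(3*x >= 3*v))).
Before the if: ((2*v != 5 && 2*v < x + 1) ==> (forall v_1. (((!(v_1 < 1)) ==> (!(x >= 3*v_1 - 9))) && (v_1 < 1 ==> (!(3*x >= 3*v_1)))))) && ((!(2*v != 5 && 2*v < x + 1)) ==> (((!(v < 1)) ==> (!(x >= 3*v - 9))) && (v < 1 ==> (!(3*x >= 3*v)))))
Answer: WP = ((2*v != 5 && 2*v < x + 1) ==> (forall v_1. (((!(v_1 < 1)) ==> (!(x >= 3*v_1 - 9))) && (v_1 < 1 ==> (!(3*x >= 3*v_1)))))) && ((!(2*v != 5 && 2*v < x + 1)) ==> (((!(v < 1)) ==> (!(x >= 3*v - 9))) && (v < 1 ==> (!(3*x >= 3*v)))))


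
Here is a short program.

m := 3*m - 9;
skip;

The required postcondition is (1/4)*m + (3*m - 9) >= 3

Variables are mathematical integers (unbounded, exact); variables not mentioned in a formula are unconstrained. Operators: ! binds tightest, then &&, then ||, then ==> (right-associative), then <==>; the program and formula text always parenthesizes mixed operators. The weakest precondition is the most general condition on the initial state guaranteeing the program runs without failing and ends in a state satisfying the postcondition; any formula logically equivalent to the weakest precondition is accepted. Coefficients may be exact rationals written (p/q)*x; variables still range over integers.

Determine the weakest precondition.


Working backward. After the program, the postcondition (1/4)*m + (3*m - 9) >= 3 must hold; in canonical form it is (13/4)*m >= 12.
Before skip: (13/4)*m >= 12
Before m := 3*m - 9: (39/4)*m >= 165/4
Answer: WP = (39/4)*m >= 165/4


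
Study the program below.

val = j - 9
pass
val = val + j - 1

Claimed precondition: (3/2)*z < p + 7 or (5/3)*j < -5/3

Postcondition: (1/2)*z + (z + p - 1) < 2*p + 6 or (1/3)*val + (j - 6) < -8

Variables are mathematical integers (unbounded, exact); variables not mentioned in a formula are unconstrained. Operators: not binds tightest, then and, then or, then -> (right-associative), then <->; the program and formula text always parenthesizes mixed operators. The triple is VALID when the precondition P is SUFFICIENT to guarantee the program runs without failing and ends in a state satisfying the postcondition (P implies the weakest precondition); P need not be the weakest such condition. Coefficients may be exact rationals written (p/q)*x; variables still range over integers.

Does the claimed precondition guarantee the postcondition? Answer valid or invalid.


Working backward. After the program, the postcondition (1/2)*z + (z + p - 1) < 2*p + 6 or (1/3)*val + (j - 6) < -8 must hold; in canonical form it is (3/2)*z < p + 7 or j + (1/3)*val < -2.
Before val := val + j - 1: (3/2)*z < p + 7 or (4/3)*j + (1/3)*val < -5/3
Before skip: (3/2)*z < p + 7 or (4/3)*j + (1/3)*val < -5/3
Before val := j - 9: (3/2)*z < p + 7 or (5/3)*j < 4/3
The weakest precondition is (3/2)*z < p + 7 or (5/3)*j < 4/3.
Check whether (3/2)*z < p + 7 or (5/3)*j < -5/3 implies it.
Every state satisfying the precondition satisfies the weakest precondition: the implication holds.
Answer: valid


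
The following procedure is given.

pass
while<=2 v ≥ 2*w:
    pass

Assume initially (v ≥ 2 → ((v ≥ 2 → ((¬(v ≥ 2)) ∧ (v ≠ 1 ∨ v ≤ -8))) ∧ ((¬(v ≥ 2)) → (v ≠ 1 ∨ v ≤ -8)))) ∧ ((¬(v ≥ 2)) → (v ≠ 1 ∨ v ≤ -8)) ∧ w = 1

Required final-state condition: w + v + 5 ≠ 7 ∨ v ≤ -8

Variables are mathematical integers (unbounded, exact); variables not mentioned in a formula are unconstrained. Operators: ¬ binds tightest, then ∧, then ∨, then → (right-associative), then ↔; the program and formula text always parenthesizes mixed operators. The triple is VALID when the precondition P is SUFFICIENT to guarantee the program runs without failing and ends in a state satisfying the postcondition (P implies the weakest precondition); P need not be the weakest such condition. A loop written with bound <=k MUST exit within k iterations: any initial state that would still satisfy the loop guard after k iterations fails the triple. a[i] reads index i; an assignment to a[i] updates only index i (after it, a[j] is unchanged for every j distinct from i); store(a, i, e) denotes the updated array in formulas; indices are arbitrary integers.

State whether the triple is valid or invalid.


Working backward. After the program, the postcondition w + v + 5 ≠ 7 ∨ v ≤ -8 must hold; in canonical form it is v + w ≠ 2 ∨ v ≤ -8.
Before the loop (bound <=2), unroll the exhaustion recursion (WP_0 = exit-now case; WP_j = one more guarded iteration, up to j = 2):
  WP_0: (¬(v ≥ 2*w)) ∧ (v + w ≠ 2 ∨ v ≤ -8)
  WP_1: (v ≥ 2*w → ((¬(v ≥ 2*w)) ∧ (v + w ≠ 2 ∨ v ≤ -8))) ∧ ((¬(v ≥ 2*w)) → (v + w ≠ 2 ∨ v ≤ -8))
  WP_2: (v ≥ 2*w → ((v ≥ 2*w → ((¬(v ≥ 2*w)) ∧ (v + w ≠ 2 ∨ v ≤ -8))) ∧ ((¬(v ≥ 2*w)) → (v + w ≠ 2 ∨ v ≤ -8)))) ∧ ((¬(v ≥ 2*w)) → (v + w ≠ 2 ∨ v ≤ -8))
So before the loop: (v ≥ 2*w → ((v ≥ 2*w → ((¬(v ≥ 2*w)) ∧ (v + w ≠ 2 ∨ v ≤ -8))) ∧ ((¬(v ≥ 2*w)) → (v + w ≠ 2 ∨ v ≤ -8)))) ∧ ((¬(v ≥ 2*w)) → (v + w ≠ 2 ∨ v ≤ -8))
Before skip: (v ≥ 2*w → ((v ≥ 2*w → ((¬(v ≥ 2*w)) ∧ (v + w ≠ 2 ∨ v ≤ -8))) ∧ ((¬(v ≥ 2*w)) → (v + w ≠ 2 ∨ v ≤ -8)))) ∧ ((¬(v ≥ 2*w)) → (v + w ≠ 2 ∨ v ≤ -8))
The weakest precondition is (v ≥ 2*w → ((v ≥ 2*w → ((¬(v ≥ 2*w)) ∧ (v + w ≠ 2 ∨ v ≤ -8))) ∧ ((¬(v ≥ 2*w)) → (v + w ≠ 2 ∨ v ≤ -8)))) ∧ ((¬(v ≥ 2*w)) → (v + w ≠ 2 ∨ v ≤ -8)).
Check whether (v ≥ 2 → ((v ≥ 2 → ((¬(v ≥ 2)) ∧ (v ≠ 1 ∨ v ≤ -8))) ∧ ((¬(v ≥ 2)) → (v ≠ 1 ∨ v ≤ -8)))) ∧ ((¬(v ≥ 2)) → (v ≠ 1 ∨ v ≤ -8)) ∧ w = 1 implies it.
Every state satisfying the precondition satisfies the weakest precondition: the implication holds.
Answer: valid


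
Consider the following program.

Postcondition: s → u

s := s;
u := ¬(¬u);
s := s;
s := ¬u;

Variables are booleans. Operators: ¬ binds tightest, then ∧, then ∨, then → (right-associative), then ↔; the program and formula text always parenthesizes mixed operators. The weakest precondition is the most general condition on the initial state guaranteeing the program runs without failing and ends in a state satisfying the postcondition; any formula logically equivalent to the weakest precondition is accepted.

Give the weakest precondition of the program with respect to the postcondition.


Working backward. After the program, s → u must hold.
Before s := ¬u: (¬u) → u
Before s := s: (¬u) → u
Before u := ¬(¬u): (¬u) → u
Before s := s: (¬u) → u
Answer: WP = (¬u) → u


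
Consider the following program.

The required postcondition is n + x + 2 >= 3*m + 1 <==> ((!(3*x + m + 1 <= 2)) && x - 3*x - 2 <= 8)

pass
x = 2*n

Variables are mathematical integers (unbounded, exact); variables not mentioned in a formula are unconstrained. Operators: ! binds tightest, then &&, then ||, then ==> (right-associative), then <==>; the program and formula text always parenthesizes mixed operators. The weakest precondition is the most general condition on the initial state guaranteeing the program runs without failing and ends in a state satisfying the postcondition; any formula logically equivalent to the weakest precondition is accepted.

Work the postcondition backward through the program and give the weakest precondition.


Working backward. After the program, the postcondition n + x + 2 >= 3*m + 1 <==> ((!(3*x + m + 1 <= 2)) && x - 3*x - 2 <= 8) must hold; in canonical form it is n + x >= 3*m - 1 <==> ((!(m + 3*x <= 1)) && 2*x >= -10).
Before x := 2*n: 3*n >= 3*m - 1 <==> ((!(m + 6*n <= 1)) && 4*n >= -10)
Before skip: 3*n >= 3*m - 1 <==> ((!(m + 6*n <= 1)) && 4*n >= -10)
Answer: WP = 3*n >= 3*m - 1 <==> ((!(m + 6*n <= 1)) && 4*n >= -10)


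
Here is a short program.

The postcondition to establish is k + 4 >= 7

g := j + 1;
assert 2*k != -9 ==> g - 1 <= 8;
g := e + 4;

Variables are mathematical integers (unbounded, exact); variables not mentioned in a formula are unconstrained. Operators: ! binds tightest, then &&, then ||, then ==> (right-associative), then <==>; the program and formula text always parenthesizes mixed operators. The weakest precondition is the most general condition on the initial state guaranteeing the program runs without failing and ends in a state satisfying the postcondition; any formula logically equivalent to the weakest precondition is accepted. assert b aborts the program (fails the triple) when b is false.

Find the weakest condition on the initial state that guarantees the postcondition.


Working backward. After the program, the postcondition k + 4 >= 7 must hold; in canonical form it is k >= 3.
Before g := e + 4: k >= 3
Before assert 2*k != -9 ==> g - 1 <= 8: (2*k != -9 ==> g <= 9) && k >= 3
Before g := j + 1: (2*k != -9 ==> j <= 8) && k >= 3
Answer: WP = (2*k != -9 ==> j <= 8) && k >= 3


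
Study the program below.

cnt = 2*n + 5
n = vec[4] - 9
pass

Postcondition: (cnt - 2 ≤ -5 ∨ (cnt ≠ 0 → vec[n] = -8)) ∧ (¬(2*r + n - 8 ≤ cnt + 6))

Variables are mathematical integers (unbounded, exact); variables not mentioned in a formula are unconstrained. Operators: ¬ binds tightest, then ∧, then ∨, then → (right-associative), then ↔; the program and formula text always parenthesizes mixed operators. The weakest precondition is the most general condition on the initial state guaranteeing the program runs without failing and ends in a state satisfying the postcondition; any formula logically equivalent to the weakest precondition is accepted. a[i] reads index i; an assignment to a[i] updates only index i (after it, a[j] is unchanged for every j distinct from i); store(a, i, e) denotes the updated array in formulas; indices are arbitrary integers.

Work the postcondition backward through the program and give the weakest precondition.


Working backward. After the program, the postcondition (cnt - 2 ≤ -5 ∨ (cnt ≠ 0 → vec[n] = -8)) ∧ (¬(2*r + n - 8 ≤ cnt + 6)) must hold; in canonical form it is (cnt ≤ -3 ∨ (cnt ≠ 0 → vec[n] = -8)) ∧ (¬(n + 2*r ≤ cnt + 14)).
Before skip: (cnt ≤ -3 ∨ (cnt ≠ 0 → vec[n] = -8)) ∧ (¬(n + 2*r ≤ cnt + 14))
Before n := vec[4] - 9: (cnt ≤ -3 ∨ (cnt ≠ 0 → vec[vec[4] - 9] = -8)) ∧ (¬(vec[4] + 2*r ≤ cnt + 23))
Before cnt := 2*n + 5: (2*n ≤ -8 ∨ (2*n ≠ -5 → vec[vec[4] - 9] = -8)) ∧ (¬(vec[4] + 2*r ≤ 2*n + 28))
Answer: WP = (2*n ≤ -8 ∨ (2*n ≠ -5 → vec[vec[4] - 9] = -8)) ∧ (¬(vec[4] + 2*r ≤ 2*n + 28))


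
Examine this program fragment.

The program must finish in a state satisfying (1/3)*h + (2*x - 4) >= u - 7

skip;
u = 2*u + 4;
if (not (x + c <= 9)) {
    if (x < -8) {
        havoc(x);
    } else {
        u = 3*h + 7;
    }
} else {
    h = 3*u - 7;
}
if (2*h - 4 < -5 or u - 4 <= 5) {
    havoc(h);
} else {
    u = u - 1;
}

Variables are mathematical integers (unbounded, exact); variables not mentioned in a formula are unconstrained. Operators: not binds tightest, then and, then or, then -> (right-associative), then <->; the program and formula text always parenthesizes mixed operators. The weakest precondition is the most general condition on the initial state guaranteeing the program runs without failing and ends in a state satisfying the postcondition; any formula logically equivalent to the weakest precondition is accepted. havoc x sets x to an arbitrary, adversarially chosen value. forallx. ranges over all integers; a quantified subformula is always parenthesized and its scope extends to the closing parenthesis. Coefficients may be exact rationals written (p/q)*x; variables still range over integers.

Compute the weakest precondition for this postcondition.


Working backward. After the program, the postcondition (1/3)*h + (2*x - 4) >= u - 7 must hold; in canonical form it is (1/3)*h + 2*x >= u - 3.
Then branch requires forall h_1. (1/3)*h_1 + 2*x >= u - 3; else branch requires (1/3)*h + 2*x >= u - 4.
Before the if: ((2*h < -1 or u <= 9) -> (forall h_1. (1/3)*h_1 + 2*x >= u - 3)) and ((not (2*h < -1 or u <= 9)) -> (1/3)*h + 2*x >= u - 4)
Then branch requires (x < -8 -> (forall x_1. (((2*h < -1 or u <= 9) -> (forall h_1. (1/3)*h_1 + 2*x_1 >= u - 3)) and ((not (2*h < -1 or u <= 9)) -> (1/3)*h + 2*x_1 >= u - 4)))) and ((not (x < -8)) -> (((2*h < -1 or 3*h <= 2) -> (forall h_1. (1/3)*h_1 + 2*x >= 3*h + 4)) and ((not (2*h < -1 or 3*h <= 2)) -> 2*x >= (8/3)*h + 3))); else branch requires ((6*u < 13 or u <= 9) -> (forall h_1. (1/3)*h_1 + 2*x >= u - 3)) and ((not (6*u < 13 or u <= 9)) -> 2*x >= -5/3).
Before the if: ((not (c + x <= 9)) -> ((x < -8 -> (forall x_1. (((2*h < -1 or u <= 9) -> (forall h_1. (1/3)*h_1 + 2*x_1 >= u - 3)) and ((not (2*h < -1 or u <= 9)) -> (1/3)*h + 2*x_1 >= u - 4)))) and ((not (x < -8)) -> (((2*h < -1 or 3*h <= 2) -> (forall h_1. (1/3)*h_1 + 2*x >= 3*h + 4)) and ((not (2*h < -1 or 3*h <= 2)) -> 2*x >= (8/3)*h + 3))))) and (c + x <= 9 -> (((6*u < 13 or u <= 9) -> (forall h_1. (1/3)*h_1 + 2*x >= u - 3)) and ((not (6*u < 13 or u <= 9)) -> 2*x >= -5/3)))
Before u := 2*u + 4: ((not (c + x <= 9)) -> ((x < -8 -> (forall x_1. (((2*h < -1 or 2*u <= 5) -> (forall h_1. (1/3)*h_1 + 2*x_1 >= 2*u + 1)) and ((not (2*h < -1 or 2*u <= 5)) -> (1/3)*h + 2*x_1 >= 2*u)))) and ((not (x < -8)) -> (((2*h < -1 or 3*h <= 2) -> (forall h_1. (1/3)*h_1 + 2*x >= 3*h + 4)) and ((not (2*h < -1 or 3*h <= 2)) -> 2*x >= (8/3)*h + 3))))) and (c + x <= 9 -> (((12*u < -11 or 2*u <= 5) -> (forall h_1. (1/3)*h_1 + 2*x >= 2*u + 1)) and ((not (12*u < -11 or 2*u <= 5)) -> 2*x >= -5/3)))
Before skip: ((not (c + x <= 9)) -> ((x < -8 -> (forall x_1. (((2*h < -1 or 2*u <= 5) -> (forall h_1. (1/3)*h_1 + 2*x_1 >= 2*u + 1)) and ((not (2*h < -1 or 2*u <= 5)) -> (1/3)*h + 2*x_1 >= 2*u)))) and ((not (x < -8)) -> (((2*h < -1 or 3*h <= 2) -> (forall h_1. (1/3)*h_1 + 2*x >= 3*h + 4)) and ((not (2*h < -1 or 3*h <= 2)) -> 2*x >= (8/3)*h + 3))))) and (c + x <= 9 -> (((12*u < -11 or 2*u <= 5) -> (forall h_1. (1/3)*h_1 + 2*x >= 2*u + 1)) and ((not (12*u < -11 or 2*u <= 5)) -> 2*x >= -5/3)))
Answer: WP = ((not (c + x <= 9)) -> ((x < -8 -> (forall x_1. (((2*h < -1 or 2*u <= 5) -> (forall h_1. (1/3)*h_1 + 2*x_1 >= 2*u + 1)) and ((not (2*h < -1 or 2*u <= 5)) -> (1/3)*h + 2*x_1 >= 2*u)))) and ((not (x < -8)) -> (((2*h < -1 or 3*h <= 2) -> (forall h_1. (1/3)*h_1 + 2*x >= 3*h + 4)) and ((not (2*h < -1 or 3*h <= 2)) -> 2*x >= (8/3)*h + 3))))) and (c + x <= 9 -> (((12*u < -11 or 2*u <= 5) -> (forall h_1. (1/3)*h_1 + 2*x >= 2*u + 1)) and ((not (12*u < -11 or 2*u <= 5)) -> 2*x >= -5/3)))


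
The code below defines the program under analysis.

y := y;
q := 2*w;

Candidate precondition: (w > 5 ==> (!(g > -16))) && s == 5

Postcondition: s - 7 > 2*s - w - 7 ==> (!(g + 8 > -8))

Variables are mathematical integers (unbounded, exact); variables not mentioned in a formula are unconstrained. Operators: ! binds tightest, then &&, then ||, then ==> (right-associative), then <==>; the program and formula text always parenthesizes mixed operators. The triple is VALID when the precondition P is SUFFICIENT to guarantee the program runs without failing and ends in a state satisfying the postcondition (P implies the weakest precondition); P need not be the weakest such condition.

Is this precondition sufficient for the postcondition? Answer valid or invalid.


Working backward. After the program, the postcondition s - 7 > 2*s - w - 7 ==> (!(g + 8 > -8)) must hold; in canonical form it is w > s ==> (!(g > -16)).
Before q := 2*w: w > s ==> (!(g > -16))
Before y := y: w > s ==> (!(g > -16))
The weakest precondition is w > s ==> (!(g > -16)).
Check whether (w > 5 ==> (!(g > -16))) && s == 5 implies it.
Every state satisfying the precondition satisfies the weakest precondition: the implication holds.
Answer: valid
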